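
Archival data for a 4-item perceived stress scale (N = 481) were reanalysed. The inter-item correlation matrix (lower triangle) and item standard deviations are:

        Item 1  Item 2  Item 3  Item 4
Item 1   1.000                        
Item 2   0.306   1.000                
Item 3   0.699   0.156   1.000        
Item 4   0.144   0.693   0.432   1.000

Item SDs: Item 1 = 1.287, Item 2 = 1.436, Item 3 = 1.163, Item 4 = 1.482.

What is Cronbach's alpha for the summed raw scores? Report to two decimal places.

Cronbach's alpha = 0.73

Σσ²ᵢ = 1.287² + 1.436² + 1.163² + 1.482² = 7.2674
Covariances σ_ij = r_ij · s_i · s_j:
  σ(Item 1,Item 2) = 0.306 × 1.287 × 1.436 = 0.5655
  σ(Item 1,Item 3) = 0.699 × 1.287 × 1.163 = 1.0462
  σ(Item 1,Item 4) = 0.144 × 1.287 × 1.482 = 0.2747
  σ(Item 2,Item 3) = 0.156 × 1.436 × 1.163 = 0.2605
  σ(Item 2,Item 4) = 0.693 × 1.436 × 1.482 = 1.4748
  σ(Item 3,Item 4) = 0.432 × 1.163 × 1.482 = 0.7446
σ²_T = Σσ²ᵢ + 2·Σσ_ij = 7.2674 + 2 × 4.3663 = 16.0000
α = (4/3)·(1 − 7.2674/16.0000) = 0.73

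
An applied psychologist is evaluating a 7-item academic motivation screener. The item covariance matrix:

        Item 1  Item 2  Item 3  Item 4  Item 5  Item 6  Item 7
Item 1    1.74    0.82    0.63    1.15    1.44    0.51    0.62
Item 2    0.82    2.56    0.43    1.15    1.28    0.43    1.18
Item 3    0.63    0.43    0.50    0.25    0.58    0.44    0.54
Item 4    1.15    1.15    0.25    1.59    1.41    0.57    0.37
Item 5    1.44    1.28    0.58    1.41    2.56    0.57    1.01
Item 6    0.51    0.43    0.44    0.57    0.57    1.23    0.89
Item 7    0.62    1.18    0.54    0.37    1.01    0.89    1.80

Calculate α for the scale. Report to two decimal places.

Σσ²ᵢ = 1.74 + 2.56 + 0.50 + 1.59 + 2.56 + 1.23 + 1.80 = 11.98
Sum of the distinct covariances = 16.27
Var(T) = 11.98 + 2 × 16.27 = 44.52
α = (k/(k−1))·(1 − Σσ²ᵢ/Var(T)) = (7/6)·(1 − 11.98/44.52) = 0.85

α = 0.85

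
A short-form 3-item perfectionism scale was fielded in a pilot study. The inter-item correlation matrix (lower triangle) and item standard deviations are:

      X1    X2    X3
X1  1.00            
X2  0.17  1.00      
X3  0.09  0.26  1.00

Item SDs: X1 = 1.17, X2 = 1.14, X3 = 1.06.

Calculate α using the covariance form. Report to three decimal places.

Σσ²ᵢ = 1.17² + 1.14² + 1.06² = 3.7921
Covariances σ_ij = r_ij · s_i · s_j:
  σ(X1,X2) = 0.17 × 1.17 × 1.14 = 0.2267
  σ(X1,X3) = 0.09 × 1.17 × 1.06 = 0.1116
  σ(X2,X3) = 0.26 × 1.14 × 1.06 = 0.3142
σ²_T = Σσ²ᵢ + 2·Σσ_ij = 3.7921 + 2 × 0.6525 = 5.0971
α = (3/2)·(1 − 3.7921/5.0971) = 0.384

α = 0.384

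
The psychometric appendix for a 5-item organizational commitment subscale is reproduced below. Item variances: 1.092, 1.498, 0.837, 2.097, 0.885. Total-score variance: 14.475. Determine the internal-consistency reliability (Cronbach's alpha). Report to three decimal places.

α = 0.697

sum of item variances = 1.092 + 1.498 + 0.837 + 2.097 + 0.885 = 6.409
α = (k/(k−1))·(1 − sum of item variances/σ²_total) = (5/4)·(1 − 6.409/14.475) = 0.697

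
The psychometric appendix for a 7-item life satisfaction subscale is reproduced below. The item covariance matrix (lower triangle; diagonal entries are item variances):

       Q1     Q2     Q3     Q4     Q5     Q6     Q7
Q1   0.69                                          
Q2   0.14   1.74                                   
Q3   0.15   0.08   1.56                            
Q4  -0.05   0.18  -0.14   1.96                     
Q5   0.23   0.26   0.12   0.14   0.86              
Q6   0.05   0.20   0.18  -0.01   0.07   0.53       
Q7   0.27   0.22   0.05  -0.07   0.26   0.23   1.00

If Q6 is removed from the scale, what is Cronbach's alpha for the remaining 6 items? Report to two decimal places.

Remaining items: Q1, Q2, Q3, Q4, Q5, Q7 (k = 6).
Σσ²ᵢ = 0.69 + 1.74 + 1.56 + 1.96 + 0.86 + 1.00 = 7.81
σ²_total = 7.81 + 2 × 1.84 = 11.49
α (item deleted) = (6/5)·(1 − 7.81/11.49) = 0.38

Cronbach's alpha = 0.38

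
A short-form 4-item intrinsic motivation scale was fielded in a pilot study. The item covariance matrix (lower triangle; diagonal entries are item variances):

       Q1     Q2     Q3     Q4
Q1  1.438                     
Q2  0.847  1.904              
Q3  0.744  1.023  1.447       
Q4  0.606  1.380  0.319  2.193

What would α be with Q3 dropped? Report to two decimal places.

α = 0.76

Remaining items: Q1, Q2, Q4 (k = 3).
sum of item variances = 1.438 + 1.904 + 2.193 = 5.535
Var(T) = 5.535 + 2 × 2.833 = 11.201
α (item deleted) = (3/2)·(1 − 5.535/11.201) = 0.76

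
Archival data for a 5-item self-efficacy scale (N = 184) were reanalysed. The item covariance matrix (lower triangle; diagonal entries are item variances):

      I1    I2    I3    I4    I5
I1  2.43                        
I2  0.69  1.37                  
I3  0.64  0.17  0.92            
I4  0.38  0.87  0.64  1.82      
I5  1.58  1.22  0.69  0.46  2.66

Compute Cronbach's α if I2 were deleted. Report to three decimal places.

Remaining items: I1, I3, I4, I5 (k = 4).
ΣVar(i) = 2.43 + 0.92 + 1.82 + 2.66 = 7.83
σ²_total = 7.83 + 2 × 4.39 = 16.61
α (item deleted) = (4/3)·(1 − 7.83/16.61) = 0.705

α = 0.705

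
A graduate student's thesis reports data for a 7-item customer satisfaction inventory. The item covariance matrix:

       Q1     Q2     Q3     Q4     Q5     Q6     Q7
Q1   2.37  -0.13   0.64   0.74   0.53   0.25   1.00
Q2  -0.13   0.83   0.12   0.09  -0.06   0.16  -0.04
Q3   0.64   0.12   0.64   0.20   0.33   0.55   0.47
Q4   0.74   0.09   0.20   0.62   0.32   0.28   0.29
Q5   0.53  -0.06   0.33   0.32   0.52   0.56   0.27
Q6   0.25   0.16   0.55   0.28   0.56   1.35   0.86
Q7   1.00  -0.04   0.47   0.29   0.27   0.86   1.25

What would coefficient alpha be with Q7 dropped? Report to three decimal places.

coefficient alpha = 0.710

Remaining items: Q1, Q2, Q3, Q4, Q5, Q6 (k = 6).
Σσ²ᵢ = 2.37 + 0.83 + 0.64 + 0.62 + 0.52 + 1.35 = 6.33
Var(T) = 6.33 + 2 × 4.58 = 15.49
α (item deleted) = (6/5)·(1 − 6.33/15.49) = 0.710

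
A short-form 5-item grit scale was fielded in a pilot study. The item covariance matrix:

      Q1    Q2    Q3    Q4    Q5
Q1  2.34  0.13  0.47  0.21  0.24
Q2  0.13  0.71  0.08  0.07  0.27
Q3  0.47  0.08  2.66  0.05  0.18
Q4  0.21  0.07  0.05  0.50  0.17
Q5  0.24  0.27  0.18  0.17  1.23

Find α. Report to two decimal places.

Σσ²ᵢ = 2.34 + 0.71 + 2.66 + 0.50 + 1.23 = 7.44
Sum of the distinct covariances = 1.87
total variance = 7.44 + 2 × 1.87 = 11.18
α = (k/(k−1))·(1 − Σσ²ᵢ/total variance) = (5/4)·(1 − 7.44/11.18) = 0.42

α = 0.42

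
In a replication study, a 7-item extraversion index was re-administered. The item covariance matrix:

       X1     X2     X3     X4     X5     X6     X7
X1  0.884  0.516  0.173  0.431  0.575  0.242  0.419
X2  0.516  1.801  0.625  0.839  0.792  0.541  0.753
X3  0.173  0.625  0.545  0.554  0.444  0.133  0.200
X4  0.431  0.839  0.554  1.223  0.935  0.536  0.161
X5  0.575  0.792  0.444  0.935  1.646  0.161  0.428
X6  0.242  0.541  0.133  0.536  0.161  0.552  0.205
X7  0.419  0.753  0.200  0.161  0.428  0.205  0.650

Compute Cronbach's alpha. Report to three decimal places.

Cronbach's alpha = 0.847

Σσ²ᵢ = 0.884 + 1.801 + 0.545 + 1.223 + 1.646 + 0.552 + 0.650 = 7.301
Sum of off-diagonal covariances = 9.663
total variance = 7.301 + 2 × 9.663 = 26.627
α = (k/(k−1))·(1 − Σσ²ᵢ/total variance) = (7/6)·(1 − 7.301/26.627) = 0.847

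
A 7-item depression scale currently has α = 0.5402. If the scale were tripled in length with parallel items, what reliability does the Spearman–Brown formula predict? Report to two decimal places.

Length factor m = 3
α' = m·α / (1 + (m−1)·α)
   = 3 × 0.5402 / (1 + (3 − 1) × 0.5402)
   = 1.6206 / 2.0804 = 0.78

predicted reliability = 0.78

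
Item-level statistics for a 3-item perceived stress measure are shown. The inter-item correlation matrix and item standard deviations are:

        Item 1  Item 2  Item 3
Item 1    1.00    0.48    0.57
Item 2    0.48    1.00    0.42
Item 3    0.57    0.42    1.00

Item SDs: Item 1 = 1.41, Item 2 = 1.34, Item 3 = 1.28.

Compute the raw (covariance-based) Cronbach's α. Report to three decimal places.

Σσ²ᵢ = 1.41² + 1.34² + 1.28² = 5.4221
Covariances σ_ij = r_ij · s_i · s_j:
  σ(Item 1,Item 2) = 0.48 × 1.41 × 1.34 = 0.9069
  σ(Item 1,Item 3) = 0.57 × 1.41 × 1.28 = 1.0287
  σ(Item 2,Item 3) = 0.42 × 1.34 × 1.28 = 0.7204
σ²_T = Σσ²ᵢ + 2·Σσ_ij = 5.4221 + 2 × 2.6560 = 10.7341
α = (3/2)·(1 − 5.4221/10.7341) = 0.742

Cronbach's α = 0.742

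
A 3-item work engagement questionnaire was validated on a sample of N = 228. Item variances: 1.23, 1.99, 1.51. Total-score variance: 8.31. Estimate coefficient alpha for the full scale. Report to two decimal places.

coefficient alpha = 0.65

ΣVar(i) = 1.23 + 1.99 + 1.51 = 4.73
α = (k/(k−1))·(1 − ΣVar(i)/σ²_T) = (3/2)·(1 − 4.73/8.31) = 0.65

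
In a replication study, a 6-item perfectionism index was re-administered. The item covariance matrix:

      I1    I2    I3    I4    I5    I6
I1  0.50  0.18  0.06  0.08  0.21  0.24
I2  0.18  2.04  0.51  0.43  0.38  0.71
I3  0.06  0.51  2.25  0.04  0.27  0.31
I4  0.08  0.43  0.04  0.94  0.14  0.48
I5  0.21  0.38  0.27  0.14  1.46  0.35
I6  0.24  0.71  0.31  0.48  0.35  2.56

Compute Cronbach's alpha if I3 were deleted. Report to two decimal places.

Remaining items: I1, I2, I4, I5, I6 (k = 5).
ΣVar(i) = 0.50 + 2.04 + 0.94 + 1.46 + 2.56 = 7.50
σ²_T = 7.50 + 2 × 3.20 = 13.90
α (item deleted) = (5/4)·(1 − 7.50/13.90) = 0.58

α = 0.58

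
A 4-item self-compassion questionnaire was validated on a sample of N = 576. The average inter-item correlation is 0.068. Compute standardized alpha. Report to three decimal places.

Standardized α = k·r̄ / (1 + (k−1)·r̄) = 4 × 0.068 / (1 + 3 × 0.068)
  = 0.2720 / 1.2040 = 0.226

standardized alpha = 0.226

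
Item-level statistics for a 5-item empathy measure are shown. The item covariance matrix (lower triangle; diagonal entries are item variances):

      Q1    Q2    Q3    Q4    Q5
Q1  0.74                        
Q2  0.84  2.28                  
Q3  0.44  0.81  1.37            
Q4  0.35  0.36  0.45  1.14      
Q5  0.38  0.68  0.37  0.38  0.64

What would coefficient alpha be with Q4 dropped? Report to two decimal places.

Remaining items: Q1, Q2, Q3, Q5 (k = 4).
Σσ²ᵢ = 0.74 + 2.28 + 1.37 + 0.64 = 5.03
total variance = 5.03 + 2 × 3.52 = 12.07
α (item deleted) = (4/3)·(1 − 5.03/12.07) = 0.78

coefficient alpha = 0.78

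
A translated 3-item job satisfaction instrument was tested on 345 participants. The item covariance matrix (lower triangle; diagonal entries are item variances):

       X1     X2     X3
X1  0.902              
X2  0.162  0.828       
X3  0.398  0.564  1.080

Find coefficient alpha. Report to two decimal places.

ΣVar(i) = 0.902 + 0.828 + 1.080 = 2.810
Σ_{i<j} σ_ij = 1.124
Var(T) = 2.810 + 2 × 1.124 = 5.058
α = (k/(k−1))·(1 − ΣVar(i)/Var(T)) = (3/2)·(1 − 2.810/5.058) = 0.67

α = 0.67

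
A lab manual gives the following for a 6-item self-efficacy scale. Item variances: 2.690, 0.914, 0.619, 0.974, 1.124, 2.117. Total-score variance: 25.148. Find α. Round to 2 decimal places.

Σσᵢ² = 2.690 + 0.914 + 0.619 + 0.974 + 1.124 + 2.117 = 8.438
α = (k/(k−1))·(1 − Σσᵢ²/total variance) = (6/5)·(1 − 8.438/25.148) = 0.80

α = 0.80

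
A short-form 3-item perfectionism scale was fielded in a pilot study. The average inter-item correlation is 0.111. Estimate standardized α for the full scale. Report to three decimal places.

Standardized α = k·r̄ / (1 + (k−1)·r̄) = 3 × 0.111 / (1 + 2 × 0.111)
  = 0.3330 / 1.2220 = 0.273

α = 0.273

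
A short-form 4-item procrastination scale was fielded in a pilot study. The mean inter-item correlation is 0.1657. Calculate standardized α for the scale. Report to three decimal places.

Standardized α = k·r̄ / (1 + (k−1)·r̄) = 4 × 0.1657 / (1 + 3 × 0.1657)
  = 0.6628 / 1.4971 = 0.443

standardized α = 0.443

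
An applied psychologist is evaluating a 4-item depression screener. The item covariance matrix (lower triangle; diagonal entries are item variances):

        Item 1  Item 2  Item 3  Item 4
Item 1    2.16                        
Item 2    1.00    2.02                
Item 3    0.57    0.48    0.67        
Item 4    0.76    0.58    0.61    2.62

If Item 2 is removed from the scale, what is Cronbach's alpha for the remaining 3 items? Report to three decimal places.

Remaining items: Item 1, Item 3, Item 4 (k = 3).
Σσ²ᵢ = 2.16 + 0.67 + 2.62 = 5.45
σ²_T = 5.45 + 2 × 1.94 = 9.33
α (item deleted) = (3/2)·(1 − 5.45/9.33) = 0.624

α = 0.624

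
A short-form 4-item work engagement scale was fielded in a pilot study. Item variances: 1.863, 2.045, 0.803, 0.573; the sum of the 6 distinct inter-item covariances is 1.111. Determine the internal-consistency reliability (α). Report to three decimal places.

Σσ²ᵢ = 1.863 + 2.045 + 0.803 + 0.573 = 5.284
Sum of distinct covariances = 1.111
σ²_total = Σσ²ᵢ + 2·Σcov = 5.284 + 2 × 1.111 = 7.506
α = (4/3)·(1 − 5.284/7.506) = 0.395

α = 0.395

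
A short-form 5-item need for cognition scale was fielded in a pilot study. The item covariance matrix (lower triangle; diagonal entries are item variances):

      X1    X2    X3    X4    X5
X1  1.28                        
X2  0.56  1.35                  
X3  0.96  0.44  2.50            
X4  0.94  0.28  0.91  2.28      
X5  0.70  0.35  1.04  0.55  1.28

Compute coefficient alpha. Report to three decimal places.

Σσ²ᵢ = 1.28 + 1.35 + 2.50 + 2.28 + 1.28 = 8.69
Σ_{i<j} σ_ij = 6.73
total variance = 8.69 + 2 × 6.73 = 22.15
α = (k/(k−1))·(1 − Σσ²ᵢ/total variance) = (5/4)·(1 − 8.69/22.15) = 0.760

α = 0.760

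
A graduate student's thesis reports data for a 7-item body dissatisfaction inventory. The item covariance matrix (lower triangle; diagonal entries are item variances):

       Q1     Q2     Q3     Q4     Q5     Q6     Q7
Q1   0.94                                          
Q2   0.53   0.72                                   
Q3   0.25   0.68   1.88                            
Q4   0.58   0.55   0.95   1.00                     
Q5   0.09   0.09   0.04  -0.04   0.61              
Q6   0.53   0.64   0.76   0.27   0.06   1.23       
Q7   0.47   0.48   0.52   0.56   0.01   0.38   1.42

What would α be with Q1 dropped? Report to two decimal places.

Remaining items: Q2, Q3, Q4, Q5, Q6, Q7 (k = 6).
Σσᵢ² = 0.72 + 1.88 + 1.00 + 0.61 + 1.23 + 1.42 = 6.86
total variance = 6.86 + 2 × 5.95 = 18.76
α (item deleted) = (6/5)·(1 − 6.86/18.76) = 0.76

α = 0.76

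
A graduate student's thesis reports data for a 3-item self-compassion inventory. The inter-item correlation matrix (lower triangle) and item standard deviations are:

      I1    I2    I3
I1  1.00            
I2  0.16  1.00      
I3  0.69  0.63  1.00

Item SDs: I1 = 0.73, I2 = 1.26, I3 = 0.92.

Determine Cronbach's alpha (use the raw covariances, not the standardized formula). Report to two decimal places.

Cronbach's alpha = 0.71

Σσ²ᵢ = 0.73² + 1.26² + 0.92² = 2.9669
Covariances σ_ij = r_ij · s_i · s_j:
  σ(I1,I2) = 0.16 × 0.73 × 1.26 = 0.1472
  σ(I1,I3) = 0.69 × 0.73 × 0.92 = 0.4634
  σ(I2,I3) = 0.63 × 1.26 × 0.92 = 0.7303
σ²_T = Σσ²ᵢ + 2·Σσ_ij = 2.9669 + 2 × 1.3409 = 5.6487
α = (3/2)·(1 − 2.9669/5.6487) = 0.71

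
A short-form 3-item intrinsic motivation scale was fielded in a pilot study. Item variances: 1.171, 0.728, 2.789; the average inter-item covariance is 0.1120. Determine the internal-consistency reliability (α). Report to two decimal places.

α = 0.19

Σσᵢ² = 1.171 + 0.728 + 2.789 = 4.688
Sum of the 3 distinct covariances = 3 × 0.1120 = 0.3360
σ²_total = Σσᵢ² + 2·Σcov = 4.688 + 2 × 0.3360 = 5.3600
α = (3/2)·(1 − 4.688/5.3600) = 0.19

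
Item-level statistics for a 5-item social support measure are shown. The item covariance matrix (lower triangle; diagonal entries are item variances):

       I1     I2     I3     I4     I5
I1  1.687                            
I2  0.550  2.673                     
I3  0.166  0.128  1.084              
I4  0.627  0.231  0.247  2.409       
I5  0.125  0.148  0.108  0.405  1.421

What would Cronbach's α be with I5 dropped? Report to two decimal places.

Cronbach's α = 0.44

Remaining items: I1, I2, I3, I4 (k = 4).
Σσᵢ² = 1.687 + 2.673 + 1.084 + 2.409 = 7.853
σ²_total = 7.853 + 2 × 1.949 = 11.751
α (item deleted) = (4/3)·(1 − 7.853/11.751) = 0.44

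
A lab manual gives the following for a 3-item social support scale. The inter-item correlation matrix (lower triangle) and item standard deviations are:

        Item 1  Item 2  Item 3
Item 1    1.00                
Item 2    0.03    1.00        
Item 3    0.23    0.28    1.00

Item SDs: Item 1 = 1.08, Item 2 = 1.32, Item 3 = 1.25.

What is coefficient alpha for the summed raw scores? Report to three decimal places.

coefficient alpha = 0.401

Σσ²ᵢ = 1.08² + 1.32² + 1.25² = 4.4713
Covariances σ_ij = r_ij · s_i · s_j:
  σ(Item 1,Item 2) = 0.03 × 1.08 × 1.32 = 0.0428
  σ(Item 1,Item 3) = 0.23 × 1.08 × 1.25 = 0.3105
  σ(Item 2,Item 3) = 0.28 × 1.32 × 1.25 = 0.4620
σ²_T = Σσ²ᵢ + 2·Σσ_ij = 4.4713 + 2 × 0.8153 = 6.1019
α = (3/2)·(1 − 4.4713/6.1019) = 0.401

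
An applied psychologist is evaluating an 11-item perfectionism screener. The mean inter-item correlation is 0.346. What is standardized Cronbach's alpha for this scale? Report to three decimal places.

standardized Cronbach's alpha = 0.853

Standardized α = k·r̄ / (1 + (k−1)·r̄) = 11 × 0.346 / (1 + 10 × 0.346)
  = 3.8060 / 4.4600 = 0.853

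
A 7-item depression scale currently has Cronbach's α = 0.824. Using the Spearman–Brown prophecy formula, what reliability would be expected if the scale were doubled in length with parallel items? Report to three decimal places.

predicted reliability = 0.904

Length factor m = 2
α' = m·α / (1 + (m−1)·α)
   = 2 × 0.824 / (1 + (2 − 1) × 0.824)
   = 1.6480 / 1.8240 = 0.904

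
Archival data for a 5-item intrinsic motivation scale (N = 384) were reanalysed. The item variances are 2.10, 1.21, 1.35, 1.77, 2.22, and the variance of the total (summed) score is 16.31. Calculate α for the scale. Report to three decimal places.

α = 0.587

sum of item variances = 2.10 + 1.21 + 1.35 + 1.77 + 2.22 = 8.65
α = (k/(k−1))·(1 − sum of item variances/Var(T)) = (5/4)·(1 − 8.65/16.31) = 0.587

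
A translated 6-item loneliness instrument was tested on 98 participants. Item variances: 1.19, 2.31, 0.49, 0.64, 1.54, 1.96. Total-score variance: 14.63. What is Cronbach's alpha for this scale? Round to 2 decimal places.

α = 0.53

Σσᵢ² = 1.19 + 2.31 + 0.49 + 0.64 + 1.54 + 1.96 = 8.13
α = (k/(k−1))·(1 − Σσᵢ²/total variance) = (6/5)·(1 − 8.13/14.63) = 0.53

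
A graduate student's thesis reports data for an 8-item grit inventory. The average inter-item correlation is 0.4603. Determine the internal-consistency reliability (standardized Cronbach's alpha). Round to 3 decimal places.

standardized Cronbach's alpha = 0.872

Standardized α = k·r̄ / (1 + (k−1)·r̄) = 8 × 0.4603 / (1 + 7 × 0.4603)
  = 3.6824 / 4.2221 = 0.872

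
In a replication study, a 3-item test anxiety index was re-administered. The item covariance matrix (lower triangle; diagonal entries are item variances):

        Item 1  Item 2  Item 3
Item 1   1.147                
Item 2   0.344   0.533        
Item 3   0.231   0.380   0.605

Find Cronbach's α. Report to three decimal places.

sum of item variances = 1.147 + 0.533 + 0.605 = 2.285
Σ_{i<j} σ_ij = 0.955
total variance = 2.285 + 2 × 0.955 = 4.195
α = (k/(k−1))·(1 − sum of item variances/total variance) = (3/2)·(1 − 2.285/4.195) = 0.683

Cronbach's α = 0.683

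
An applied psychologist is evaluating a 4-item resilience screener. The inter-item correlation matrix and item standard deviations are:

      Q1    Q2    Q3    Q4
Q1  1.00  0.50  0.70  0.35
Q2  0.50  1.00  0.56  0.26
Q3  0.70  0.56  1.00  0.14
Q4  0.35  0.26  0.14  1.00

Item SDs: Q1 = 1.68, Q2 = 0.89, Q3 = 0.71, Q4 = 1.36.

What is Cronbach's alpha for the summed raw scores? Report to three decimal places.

Σσ²ᵢ = 1.68² + 0.89² + 0.71² + 1.36² = 5.9682
Covariances σ_ij = r_ij · s_i · s_j:
  σ(Q1,Q2) = 0.50 × 1.68 × 0.89 = 0.7476
  σ(Q1,Q3) = 0.70 × 1.68 × 0.71 = 0.8350
  σ(Q1,Q4) = 0.35 × 1.68 × 1.36 = 0.7997
  σ(Q2,Q3) = 0.56 × 0.89 × 0.71 = 0.3539
  σ(Q2,Q4) = 0.26 × 0.89 × 1.36 = 0.3147
  σ(Q3,Q4) = 0.14 × 0.71 × 1.36 = 0.1352
σ²_T = Σσ²ᵢ + 2·Σσ_ij = 5.9682 + 2 × 3.1861 = 12.3404
α = (4/3)·(1 − 5.9682/12.3404) = 0.688

Cronbach's alpha = 0.688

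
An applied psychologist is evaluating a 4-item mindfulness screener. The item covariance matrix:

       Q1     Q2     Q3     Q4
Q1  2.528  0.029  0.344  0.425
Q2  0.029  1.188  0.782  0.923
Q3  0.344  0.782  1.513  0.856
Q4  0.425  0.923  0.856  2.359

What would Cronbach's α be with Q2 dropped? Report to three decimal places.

Cronbach's α = 0.505

Remaining items: Q1, Q3, Q4 (k = 3).
Σσ²ᵢ = 2.528 + 1.513 + 2.359 = 6.400
σ²_total = 6.400 + 2 × 1.625 = 9.650
α (item deleted) = (3/2)·(1 − 6.400/9.650) = 0.505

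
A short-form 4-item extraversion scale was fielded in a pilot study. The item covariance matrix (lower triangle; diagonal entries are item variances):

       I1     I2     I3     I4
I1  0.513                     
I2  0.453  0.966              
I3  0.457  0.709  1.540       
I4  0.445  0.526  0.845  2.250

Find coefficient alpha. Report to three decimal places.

sum of item variances = 0.513 + 0.966 + 1.540 + 2.250 = 5.269
Sum of the distinct covariances = 3.435
total variance = 5.269 + 2 × 3.435 = 12.139
α = (k/(k−1))·(1 − sum of item variances/total variance) = (4/3)·(1 − 5.269/12.139) = 0.755

coefficient alpha = 0.755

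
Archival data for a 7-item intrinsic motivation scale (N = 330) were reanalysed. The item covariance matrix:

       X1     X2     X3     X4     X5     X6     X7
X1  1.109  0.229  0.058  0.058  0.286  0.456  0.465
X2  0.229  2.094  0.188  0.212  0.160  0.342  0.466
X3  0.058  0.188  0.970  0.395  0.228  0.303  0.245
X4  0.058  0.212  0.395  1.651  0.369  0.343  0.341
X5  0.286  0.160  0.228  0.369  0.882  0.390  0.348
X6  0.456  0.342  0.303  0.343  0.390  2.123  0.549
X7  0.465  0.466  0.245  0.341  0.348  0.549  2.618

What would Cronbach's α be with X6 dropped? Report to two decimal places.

α = 0.56

Remaining items: X1, X2, X3, X4, X5, X7 (k = 6).
ΣVar(i) = 1.109 + 2.094 + 0.970 + 1.651 + 0.882 + 2.618 = 9.324
total variance = 9.324 + 2 × 4.048 = 17.420
α (item deleted) = (6/5)·(1 − 9.324/17.420) = 0.56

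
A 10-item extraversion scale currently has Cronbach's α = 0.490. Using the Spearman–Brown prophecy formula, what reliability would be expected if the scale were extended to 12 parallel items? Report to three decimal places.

predicted reliability = 0.536

Length factor m = 12/10 = 1.2000
α' = m·α / (1 + (m−1)·α)
   = 12/10 × 0.490 / (1 + (12/10 − 1) × 0.490)
   = 0.5880 / 1.0980 = 0.536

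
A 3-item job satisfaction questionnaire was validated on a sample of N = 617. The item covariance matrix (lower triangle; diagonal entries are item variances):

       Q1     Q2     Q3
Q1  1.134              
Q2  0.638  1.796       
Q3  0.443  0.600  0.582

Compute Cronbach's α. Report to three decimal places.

Σσ²ᵢ = 1.134 + 1.796 + 0.582 = 3.512
Sum of off-diagonal covariances = 1.681
σ²_T = 3.512 + 2 × 1.681 = 6.874
α = (k/(k−1))·(1 − Σσ²ᵢ/σ²_T) = (3/2)·(1 − 3.512/6.874) = 0.734

Cronbach's α = 0.734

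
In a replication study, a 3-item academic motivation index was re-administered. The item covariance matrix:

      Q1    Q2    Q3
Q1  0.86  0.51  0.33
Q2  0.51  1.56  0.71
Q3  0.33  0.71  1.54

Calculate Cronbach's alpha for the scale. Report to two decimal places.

Cronbach's alpha = 0.66

ΣVar(i) = 0.86 + 1.56 + 1.54 = 3.96
Σ_{i<j} σ_ij = 1.55
total variance = 3.96 + 2 × 1.55 = 7.06
α = (k/(k−1))·(1 − ΣVar(i)/total variance) = (3/2)·(1 − 3.96/7.06) = 0.66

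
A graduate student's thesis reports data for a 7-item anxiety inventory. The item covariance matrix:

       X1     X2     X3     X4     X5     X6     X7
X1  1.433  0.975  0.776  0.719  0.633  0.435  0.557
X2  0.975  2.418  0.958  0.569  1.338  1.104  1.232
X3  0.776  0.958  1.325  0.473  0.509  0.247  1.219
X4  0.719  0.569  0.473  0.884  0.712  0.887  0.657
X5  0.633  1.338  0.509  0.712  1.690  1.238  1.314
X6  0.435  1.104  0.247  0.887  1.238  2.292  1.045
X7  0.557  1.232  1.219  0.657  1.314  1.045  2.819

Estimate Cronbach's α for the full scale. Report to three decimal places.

α = 0.854

Σσᵢ² = 1.433 + 2.418 + 1.325 + 0.884 + 1.690 + 2.292 + 2.819 = 12.861
Sum of off-diagonal covariances = 17.597
total variance = 12.861 + 2 × 17.597 = 48.055
α = (k/(k−1))·(1 − Σσᵢ²/total variance) = (7/6)·(1 − 12.861/48.055) = 0.854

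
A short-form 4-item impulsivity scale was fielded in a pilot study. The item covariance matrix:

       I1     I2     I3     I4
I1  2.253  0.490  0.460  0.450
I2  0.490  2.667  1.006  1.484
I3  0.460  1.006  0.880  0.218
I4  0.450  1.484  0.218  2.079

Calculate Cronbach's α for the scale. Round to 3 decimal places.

Cronbach's α = 0.681

Σσᵢ² = 2.253 + 2.667 + 0.880 + 2.079 = 7.879
Sum of the distinct covariances = 4.108
Var(T) = 7.879 + 2 × 4.108 = 16.095
α = (k/(k−1))·(1 − Σσᵢ²/Var(T)) = (4/3)·(1 − 7.879/16.095) = 0.681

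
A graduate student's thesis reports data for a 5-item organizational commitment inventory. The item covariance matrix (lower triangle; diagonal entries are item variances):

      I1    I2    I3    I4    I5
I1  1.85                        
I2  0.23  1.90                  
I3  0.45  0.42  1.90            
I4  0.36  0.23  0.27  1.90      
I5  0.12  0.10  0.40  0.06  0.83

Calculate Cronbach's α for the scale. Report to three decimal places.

Cronbach's α = 0.483

Σσᵢ² = 1.85 + 1.90 + 1.90 + 1.90 + 0.83 = 8.38
Sum of off-diagonal covariances = 2.64
σ²_total = 8.38 + 2 × 2.64 = 13.66
α = (k/(k−1))·(1 − Σσᵢ²/σ²_total) = (5/4)·(1 − 8.38/13.66) = 0.483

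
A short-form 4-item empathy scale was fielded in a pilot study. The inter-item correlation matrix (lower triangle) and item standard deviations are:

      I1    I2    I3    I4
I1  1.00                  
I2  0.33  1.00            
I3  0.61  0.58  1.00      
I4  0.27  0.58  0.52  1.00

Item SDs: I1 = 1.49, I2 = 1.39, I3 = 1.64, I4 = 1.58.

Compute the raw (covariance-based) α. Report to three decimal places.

α = 0.788

Σσ²ᵢ = 1.49² + 1.39² + 1.64² + 1.58² = 9.3382
Covariances σ_ij = r_ij · s_i · s_j:
  σ(I1,I2) = 0.33 × 1.49 × 1.39 = 0.6835
  σ(I1,I3) = 0.61 × 1.49 × 1.64 = 1.4906
  σ(I1,I4) = 0.27 × 1.49 × 1.58 = 0.6356
  σ(I2,I3) = 0.58 × 1.39 × 1.64 = 1.3222
  σ(I2,I4) = 0.58 × 1.39 × 1.58 = 1.2738
  σ(I3,I4) = 0.52 × 1.64 × 1.58 = 1.3474
σ²_T = Σσ²ᵢ + 2·Σσ_ij = 9.3382 + 2 × 6.7531 = 22.8444
α = (4/3)·(1 − 9.3382/22.8444) = 0.788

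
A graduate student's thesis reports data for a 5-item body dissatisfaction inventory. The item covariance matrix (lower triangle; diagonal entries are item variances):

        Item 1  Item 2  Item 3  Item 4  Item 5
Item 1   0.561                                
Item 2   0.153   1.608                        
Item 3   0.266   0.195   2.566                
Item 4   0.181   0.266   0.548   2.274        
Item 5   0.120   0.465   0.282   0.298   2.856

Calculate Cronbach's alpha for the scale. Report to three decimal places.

ΣVar(i) = 0.561 + 1.608 + 2.566 + 2.274 + 2.856 = 9.865
Sum of off-diagonal covariances = 2.774
total variance = 9.865 + 2 × 2.774 = 15.413
α = (k/(k−1))·(1 − ΣVar(i)/total variance) = (5/4)·(1 − 9.865/15.413) = 0.450

Cronbach's alpha = 0.450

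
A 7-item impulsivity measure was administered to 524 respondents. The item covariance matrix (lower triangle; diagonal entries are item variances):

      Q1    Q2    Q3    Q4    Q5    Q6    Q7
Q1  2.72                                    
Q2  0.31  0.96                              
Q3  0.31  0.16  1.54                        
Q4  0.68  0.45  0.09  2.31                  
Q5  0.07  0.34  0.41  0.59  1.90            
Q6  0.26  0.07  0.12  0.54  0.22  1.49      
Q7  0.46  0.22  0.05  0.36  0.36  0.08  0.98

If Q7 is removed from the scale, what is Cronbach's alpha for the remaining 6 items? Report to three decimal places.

Remaining items: Q1, Q2, Q3, Q4, Q5, Q6 (k = 6).
ΣVar(i) = 2.72 + 0.96 + 1.54 + 2.31 + 1.90 + 1.49 = 10.92
σ²_T = 10.92 + 2 × 4.62 = 20.16
α (item deleted) = (6/5)·(1 − 10.92/20.16) = 0.550

α = 0.550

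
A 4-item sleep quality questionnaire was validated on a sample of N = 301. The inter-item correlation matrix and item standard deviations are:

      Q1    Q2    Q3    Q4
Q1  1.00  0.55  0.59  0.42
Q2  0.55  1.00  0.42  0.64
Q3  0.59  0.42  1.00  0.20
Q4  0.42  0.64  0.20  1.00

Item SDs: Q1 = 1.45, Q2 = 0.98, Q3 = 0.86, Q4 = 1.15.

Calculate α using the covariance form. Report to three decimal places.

α = 0.769

Σσ²ᵢ = 1.45² + 0.98² + 0.86² + 1.15² = 5.1250
Covariances σ_ij = r_ij · s_i · s_j:
  σ(Q1,Q2) = 0.55 × 1.45 × 0.98 = 0.7815
  σ(Q1,Q3) = 0.59 × 1.45 × 0.86 = 0.7357
  σ(Q1,Q4) = 0.42 × 1.45 × 1.15 = 0.7003
  σ(Q2,Q3) = 0.42 × 0.98 × 0.86 = 0.3540
  σ(Q2,Q4) = 0.64 × 0.98 × 1.15 = 0.7213
  σ(Q3,Q4) = 0.20 × 0.86 × 1.15 = 0.1978
σ²_T = Σσ²ᵢ + 2·Σσ_ij = 5.1250 + 2 × 3.4906 = 12.1062
α = (4/3)·(1 − 5.1250/12.1062) = 0.769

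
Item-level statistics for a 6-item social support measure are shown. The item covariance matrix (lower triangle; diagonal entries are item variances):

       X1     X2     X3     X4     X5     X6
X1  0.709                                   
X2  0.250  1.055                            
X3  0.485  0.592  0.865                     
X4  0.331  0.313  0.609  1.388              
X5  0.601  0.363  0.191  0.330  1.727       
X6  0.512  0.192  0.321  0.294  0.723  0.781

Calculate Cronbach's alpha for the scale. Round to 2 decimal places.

α = 0.78

Σσᵢ² = 0.709 + 1.055 + 0.865 + 1.388 + 1.727 + 0.781 = 6.525
Σ_{i<j} σ_ij = 6.107
Var(T) = 6.525 + 2 × 6.107 = 18.739
α = (k/(k−1))·(1 − Σσᵢ²/Var(T)) = (6/5)·(1 − 6.525/18.739) = 0.78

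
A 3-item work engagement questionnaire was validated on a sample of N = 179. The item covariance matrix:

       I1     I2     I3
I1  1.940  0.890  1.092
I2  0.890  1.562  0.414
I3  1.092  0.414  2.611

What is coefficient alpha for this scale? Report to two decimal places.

Σσᵢ² = 1.940 + 1.562 + 2.611 = 6.113
Σ_{i<j} σ_ij = 2.396
total variance = 6.113 + 2 × 2.396 = 10.905
α = (k/(k−1))·(1 − Σσᵢ²/total variance) = (3/2)·(1 − 6.113/10.905) = 0.66

coefficient alpha = 0.66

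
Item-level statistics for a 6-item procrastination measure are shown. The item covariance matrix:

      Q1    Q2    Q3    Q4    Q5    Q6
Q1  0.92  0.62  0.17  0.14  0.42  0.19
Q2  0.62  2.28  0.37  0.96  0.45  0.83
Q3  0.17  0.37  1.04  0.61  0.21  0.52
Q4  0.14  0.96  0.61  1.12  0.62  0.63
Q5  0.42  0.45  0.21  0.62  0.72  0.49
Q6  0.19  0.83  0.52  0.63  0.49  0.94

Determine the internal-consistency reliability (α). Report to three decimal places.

Σσᵢ² = 0.92 + 2.28 + 1.04 + 1.12 + 0.72 + 0.94 = 7.02
Sum of the distinct covariances = 7.23
total variance = 7.02 + 2 × 7.23 = 21.48
α = (k/(k−1))·(1 − Σσᵢ²/total variance) = (6/5)·(1 − 7.02/21.48) = 0.808

α = 0.808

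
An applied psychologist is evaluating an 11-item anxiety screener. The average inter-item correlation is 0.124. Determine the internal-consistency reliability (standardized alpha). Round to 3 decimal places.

α = 0.609

Standardized α = k·r̄ / (1 + (k−1)·r̄) = 11 × 0.124 / (1 + 10 × 0.124)
  = 1.3640 / 2.2400 = 0.609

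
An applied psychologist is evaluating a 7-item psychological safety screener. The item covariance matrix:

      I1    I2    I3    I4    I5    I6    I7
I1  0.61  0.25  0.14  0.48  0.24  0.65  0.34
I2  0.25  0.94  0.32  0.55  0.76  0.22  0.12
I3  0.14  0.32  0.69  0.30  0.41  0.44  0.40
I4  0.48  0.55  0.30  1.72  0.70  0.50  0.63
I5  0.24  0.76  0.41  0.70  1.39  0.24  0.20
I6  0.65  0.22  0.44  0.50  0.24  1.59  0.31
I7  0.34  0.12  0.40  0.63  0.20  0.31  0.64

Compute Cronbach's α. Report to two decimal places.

sum of item variances = 0.61 + 0.94 + 0.69 + 1.72 + 1.39 + 1.59 + 0.64 = 7.58
Σ_{i<j} σ_ij = 8.20
total variance = 7.58 + 2 × 8.20 = 23.98
α = (k/(k−1))·(1 − sum of item variances/total variance) = (7/6)·(1 − 7.58/23.98) = 0.80

Cronbach's α = 0.80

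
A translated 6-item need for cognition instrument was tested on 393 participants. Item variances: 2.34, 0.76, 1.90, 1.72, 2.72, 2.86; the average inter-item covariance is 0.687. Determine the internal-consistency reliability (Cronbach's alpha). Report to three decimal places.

Cronbach's alpha = 0.752

ΣVar(i) = 2.34 + 0.76 + 1.90 + 1.72 + 2.72 + 2.86 = 12.30
Sum of the 15 distinct covariances = 15 × 0.687 = 10.305
σ²_T = ΣVar(i) + 2·Σcov = 12.30 + 2 × 10.305 = 32.910
α = (6/5)·(1 − 12.30/32.910) = 0.752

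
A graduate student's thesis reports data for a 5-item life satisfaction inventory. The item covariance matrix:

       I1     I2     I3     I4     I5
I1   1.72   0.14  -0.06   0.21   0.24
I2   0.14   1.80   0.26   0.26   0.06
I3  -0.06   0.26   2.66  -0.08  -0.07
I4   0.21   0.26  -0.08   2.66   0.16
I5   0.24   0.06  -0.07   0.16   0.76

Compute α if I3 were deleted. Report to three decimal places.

Remaining items: I1, I2, I4, I5 (k = 4).
ΣVar(i) = 1.72 + 1.80 + 2.66 + 0.76 = 6.94
Var(T) = 6.94 + 2 × 1.07 = 9.08
α (item deleted) = (4/3)·(1 − 6.94/9.08) = 0.314

α = 0.314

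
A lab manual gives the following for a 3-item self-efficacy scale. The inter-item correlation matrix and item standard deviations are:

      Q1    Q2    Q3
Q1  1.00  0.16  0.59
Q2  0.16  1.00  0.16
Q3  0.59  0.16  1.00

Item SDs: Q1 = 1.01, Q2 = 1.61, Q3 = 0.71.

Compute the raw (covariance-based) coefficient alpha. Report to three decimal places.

coefficient alpha = 0.444

Σσ²ᵢ = 1.01² + 1.61² + 0.71² = 4.1163
Covariances σ_ij = r_ij · s_i · s_j:
  σ(Q1,Q2) = 0.16 × 1.01 × 1.61 = 0.2602
  σ(Q1,Q3) = 0.59 × 1.01 × 0.71 = 0.4231
  σ(Q2,Q3) = 0.16 × 1.61 × 0.71 = 0.1829
σ²_T = Σσ²ᵢ + 2·Σσ_ij = 4.1163 + 2 × 0.8662 = 5.8487
α = (3/2)·(1 − 4.1163/5.8487) = 0.444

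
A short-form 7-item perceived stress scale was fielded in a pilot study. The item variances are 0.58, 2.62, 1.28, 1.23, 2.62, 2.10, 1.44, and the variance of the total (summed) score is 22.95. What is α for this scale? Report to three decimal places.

Σσ²ᵢ = 0.58 + 2.62 + 1.28 + 1.23 + 2.62 + 2.10 + 1.44 = 11.87
α = (k/(k−1))·(1 − Σσ²ᵢ/Var(T)) = (7/6)·(1 − 11.87/22.95) = 0.563

α = 0.563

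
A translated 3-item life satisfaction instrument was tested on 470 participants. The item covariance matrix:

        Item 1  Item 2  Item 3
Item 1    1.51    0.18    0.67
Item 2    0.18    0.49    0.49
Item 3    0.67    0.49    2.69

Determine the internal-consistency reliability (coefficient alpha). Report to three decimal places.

α = 0.545

sum of item variances = 1.51 + 0.49 + 2.69 = 4.69
Σ_{i<j} σ_ij = 1.34
Var(T) = 4.69 + 2 × 1.34 = 7.37
α = (k/(k−1))·(1 − sum of item variances/Var(T)) = (3/2)·(1 − 4.69/7.37) = 0.545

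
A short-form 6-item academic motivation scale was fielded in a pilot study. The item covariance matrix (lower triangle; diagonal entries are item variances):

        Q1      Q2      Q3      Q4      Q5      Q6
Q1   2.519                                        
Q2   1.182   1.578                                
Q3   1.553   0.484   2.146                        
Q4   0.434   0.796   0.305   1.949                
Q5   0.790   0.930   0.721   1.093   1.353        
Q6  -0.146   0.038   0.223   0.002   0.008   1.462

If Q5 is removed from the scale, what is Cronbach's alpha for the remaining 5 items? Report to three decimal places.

Remaining items: Q1, Q2, Q3, Q4, Q6 (k = 5).
Σσ²ᵢ = 2.519 + 1.578 + 2.146 + 1.949 + 1.462 = 9.654
Var(T) = 9.654 + 2 × 4.871 = 19.396
α (item deleted) = (5/4)·(1 − 9.654/19.396) = 0.628

Cronbach's alpha = 0.628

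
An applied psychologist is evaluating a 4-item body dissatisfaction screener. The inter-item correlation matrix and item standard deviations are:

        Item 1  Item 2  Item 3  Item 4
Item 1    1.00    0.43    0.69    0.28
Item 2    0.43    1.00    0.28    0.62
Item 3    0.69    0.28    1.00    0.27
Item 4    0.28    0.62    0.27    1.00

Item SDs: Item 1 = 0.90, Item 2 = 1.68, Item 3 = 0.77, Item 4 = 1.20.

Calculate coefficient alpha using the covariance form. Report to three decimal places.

Σσ²ᵢ = 0.90² + 1.68² + 0.77² + 1.20² = 5.6653
Covariances σ_ij = r_ij · s_i · s_j:
  σ(Item 1,Item 2) = 0.43 × 0.90 × 1.68 = 0.6502
  σ(Item 1,Item 3) = 0.69 × 0.90 × 0.77 = 0.4782
  σ(Item 1,Item 4) = 0.28 × 0.90 × 1.20 = 0.3024
  σ(Item 2,Item 3) = 0.28 × 1.68 × 0.77 = 0.3622
  σ(Item 2,Item 4) = 0.62 × 1.68 × 1.20 = 1.2499
  σ(Item 3,Item 4) = 0.27 × 0.77 × 1.20 = 0.2495
σ²_T = Σσ²ᵢ + 2·Σσ_ij = 5.6653 + 2 × 3.2924 = 12.2501
α = (4/3)·(1 − 5.6653/12.2501) = 0.717

α = 0.717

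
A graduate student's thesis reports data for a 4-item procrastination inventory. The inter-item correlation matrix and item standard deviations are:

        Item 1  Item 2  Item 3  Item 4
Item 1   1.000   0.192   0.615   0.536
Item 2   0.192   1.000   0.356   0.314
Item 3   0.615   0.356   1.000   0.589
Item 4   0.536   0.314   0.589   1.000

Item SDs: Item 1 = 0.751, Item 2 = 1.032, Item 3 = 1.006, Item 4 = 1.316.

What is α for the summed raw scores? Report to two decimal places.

Σσ²ᵢ = 0.751² + 1.032² + 1.006² + 1.316² = 4.3729
Covariances σ_ij = r_ij · s_i · s_j:
  σ(Item 1,Item 2) = 0.192 × 0.751 × 1.032 = 0.1488
  σ(Item 1,Item 3) = 0.615 × 0.751 × 1.006 = 0.4646
  σ(Item 1,Item 4) = 0.536 × 0.751 × 1.316 = 0.5297
  σ(Item 2,Item 3) = 0.356 × 1.032 × 1.006 = 0.3696
  σ(Item 2,Item 4) = 0.314 × 1.032 × 1.316 = 0.4264
  σ(Item 3,Item 4) = 0.589 × 1.006 × 1.316 = 0.7798
σ²_T = Σσ²ᵢ + 2·Σσ_ij = 4.3729 + 2 × 2.7189 = 9.8107
α = (4/3)·(1 − 4.3729/9.8107) = 0.74

α = 0.74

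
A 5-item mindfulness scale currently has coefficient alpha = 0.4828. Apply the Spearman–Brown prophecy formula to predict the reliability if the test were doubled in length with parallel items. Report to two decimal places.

Length factor m = 2
α' = m·α / (1 + (m−1)·α)
   = 2 × 0.4828 / (1 + (2 − 1) × 0.4828)
   = 0.9656 / 1.4828 = 0.65

predicted reliability = 0.65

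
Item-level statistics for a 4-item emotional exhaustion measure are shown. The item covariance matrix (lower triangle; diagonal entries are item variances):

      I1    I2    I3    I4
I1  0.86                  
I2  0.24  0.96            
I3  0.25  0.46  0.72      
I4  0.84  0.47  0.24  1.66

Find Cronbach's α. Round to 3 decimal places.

α = 0.725

sum of item variances = 0.86 + 0.96 + 0.72 + 1.66 = 4.20
Sum of off-diagonal covariances = 2.50
Var(T) = 4.20 + 2 × 2.50 = 9.20
α = (k/(k−1))·(1 − sum of item variances/Var(T)) = (4/3)·(1 − 4.20/9.20) = 0.725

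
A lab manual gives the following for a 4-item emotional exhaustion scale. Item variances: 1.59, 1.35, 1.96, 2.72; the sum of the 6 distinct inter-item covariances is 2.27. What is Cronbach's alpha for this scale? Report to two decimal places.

ΣVar(i) = 1.59 + 1.35 + 1.96 + 2.72 = 7.62
Sum of distinct covariances = 2.27
σ²_T = ΣVar(i) + 2·Σcov = 7.62 + 2 × 2.27 = 12.16
α = (4/3)·(1 − 7.62/12.16) = 0.50

α = 0.50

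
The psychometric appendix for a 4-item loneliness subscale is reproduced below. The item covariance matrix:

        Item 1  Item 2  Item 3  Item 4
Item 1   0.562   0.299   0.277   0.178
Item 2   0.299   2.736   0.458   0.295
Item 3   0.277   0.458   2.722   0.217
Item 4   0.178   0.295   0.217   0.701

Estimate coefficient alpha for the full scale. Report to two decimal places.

α = 0.45

ΣVar(i) = 0.562 + 2.736 + 2.722 + 0.701 = 6.721
Σ_{i<j} σ_ij = 1.724
σ²_total = 6.721 + 2 × 1.724 = 10.169
α = (k/(k−1))·(1 − ΣVar(i)/σ²_total) = (4/3)·(1 − 6.721/10.169) = 0.45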